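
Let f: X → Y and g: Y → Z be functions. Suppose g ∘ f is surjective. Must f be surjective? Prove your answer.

No. Take X = {1, 2}, Y = {1, 2, 3}, Z = {1}, f(a) = 1 for every a ∈ X, and g(b) = 1 for every b ∈ Y.
Then g ∘ f is surjective onto {1}, but 3 ∈ Y has no preimage under f, so f is not surjective.

not surjective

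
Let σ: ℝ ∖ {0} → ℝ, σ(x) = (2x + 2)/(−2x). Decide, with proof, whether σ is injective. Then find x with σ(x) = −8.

Suppose σ(s) = σ(t). Cross-multiplying: (2s + 2)(−2t) = (2t + 2)(−2s).
Expanding both sides and cancelling the symmetric terms leaves 4·(s − t) = 0. Since 4 ≠ 0, s = t. Hence σ is injective.
Solving σ(x) = −8: cross-multiplying gives 2x + 2 = −8(−2x), which rearranges to −14x = −2, so x = 1/7.

1/7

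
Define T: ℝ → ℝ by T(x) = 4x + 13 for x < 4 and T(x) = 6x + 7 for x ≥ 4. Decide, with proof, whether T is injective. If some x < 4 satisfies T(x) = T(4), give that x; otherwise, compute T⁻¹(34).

Both pieces are strictly increasing (slopes 4 and 6), so each is injective on its own interval.
The left piece maps (−∞, 4) onto (−∞, 29); the right piece maps [4, ∞) onto [31, ∞).
These images are disjoint, so no value is attained by both pieces. Therefore T is injective.
Because the two images are disjoint, no x < 4 has T(x) = T(4), so we compute T⁻¹(34): 34 lies in [31, ∞), so solve 6x + 7 = 34: x = (34 − 7)/6 = 9/2.

9/2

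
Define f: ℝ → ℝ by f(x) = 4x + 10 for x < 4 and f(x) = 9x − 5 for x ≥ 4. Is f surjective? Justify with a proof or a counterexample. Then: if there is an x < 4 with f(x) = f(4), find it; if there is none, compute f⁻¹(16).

3/2

Both pieces are strictly increasing (slopes 4 and 9), so each is injective on its own interval.
The left piece maps (−∞, 4) onto (−∞, 26); the right piece maps [4, ∞) onto [31, ∞).
The union (−∞, 26) ∪ [31, ∞) omits the interval between 26 and 31; in particular 26 has no preimage. So f is not surjective.
Because the two images are disjoint, no x < 4 has f(x) = f(4), so we compute f⁻¹(16): 16 lies in (−∞, 26), so solve 4x + 10 = 16: x = (16 − 10)/4 = 3/2.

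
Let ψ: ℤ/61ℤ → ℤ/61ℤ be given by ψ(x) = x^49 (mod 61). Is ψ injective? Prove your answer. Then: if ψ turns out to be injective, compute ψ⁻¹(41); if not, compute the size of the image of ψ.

3

Since 61 is prime, the nonzero elements of ℤ/61ℤ form a cyclic group of order 60.
As gcd(49, 60) = 1, raising to the 49th power is a bijection on this group: if x_1^49 ≡ x_2^49 then (x_1x_2^{−1})^49 = 1, and the only element of order dividing gcd(49, 60) = 1 is 1, so x_1 = x_2.
With ψ(0) = 0 this makes ψ injective on all of ℤ/61ℤ, hence bijective (finite equal-size domain and codomain). In particular ψ is injective.
Since ψ is injective, we find the preimage of 41. The inverse of x ↦ x^49 on (ℤ/61ℤ)^× is x ↦ x^49, because 49·49 = 2401 = 40·60 + 1 ≡ 1 (mod 60) and x^{60} = 1 for x ≠ 0 (Fermat). So ψ⁻¹(41) = 41^49 mod 61.
Repeated squaring mod 61: 41^1 ≡ 41, 41^2 ≡ 41² = 1681 ≡ 34, 41^4 ≡ 34² = 1156 ≡ 58, 41^8 ≡ 58² = 3364 ≡ 9, 41^16 ≡ 9² = 81 ≡ 20, 41^32 ≡ 20² = 400 ≡ 34. Since 49 = 32 + 16 + 1, 41^49 ≡ 34·20·41: 34·20 = 680 ≡ 9, then 9·41 = 369 ≡ 3. So 41^49 ≡ 3 (mod 61).
Hence ψ⁻¹(41) = 3.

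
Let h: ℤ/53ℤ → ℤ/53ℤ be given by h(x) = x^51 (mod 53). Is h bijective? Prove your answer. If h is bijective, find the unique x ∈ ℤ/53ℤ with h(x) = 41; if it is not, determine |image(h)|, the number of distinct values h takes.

Since 53 is prime, the nonzero elements of ℤ/53ℤ form a cyclic group of order 52.
As gcd(51, 52) = 1, raising to the 51st power is a bijection on this group: if u^51 ≡ v^51 then (uv^{−1})^51 = 1, and the only element of order dividing gcd(51, 52) = 1 is 1, so u = v.
With h(0) = 0 this makes h injective on all of ℤ/53ℤ, hence bijective (finite equal-size domain and codomain). In particular h is bijective.
Since h is bijective, we find the preimage of 41. The inverse of x ↦ x^51 on (ℤ/53ℤ)^× is x ↦ x^51, because 51·51 = 2601 = 50·52 + 1 ≡ 1 (mod 52) and x^{52} = 1 for x ≠ 0 (Fermat). So h⁻¹(41) = 41^51 mod 53.
Repeated squaring mod 53: 41^1 ≡ 41, 41^2 ≡ 41² = 1681 ≡ 38, 41^4 ≡ 38² = 1444 ≡ 13, 41^8 ≡ 13² = 169 ≡ 10, 41^16 ≡ 10² = 100 ≡ 47, 41^32 ≡ 47² = 2209 ≡ 36. Since 51 = 32 + 16 + 2 + 1, 41^51 ≡ 36·47·38·41: 36·47 = 1692 ≡ 49, then 49·38 = 1862 ≡ 7, then 7·41 = 287 ≡ 22. So 41^51 ≡ 22 (mod 53).
Hence h⁻¹(41) = 22.

22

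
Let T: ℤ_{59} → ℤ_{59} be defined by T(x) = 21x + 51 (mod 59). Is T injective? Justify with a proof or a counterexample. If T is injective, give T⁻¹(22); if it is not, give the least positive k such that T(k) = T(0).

52

Suppose T(s) = T(t) in ℤ_{59}. Then 21s + 51 ≡ 21t + 51 (mod 59), thus 21(s − t) ≡ 0 (mod 59).
Since gcd(21, 59) = 1, 21 is invertible modulo 59, hence s − t ≡ 0 (mod 59), i.e. s = t.
Therefore T is injective.
We now compute 21⁻¹ mod 59 explicitly. Euclid's algorithm: 59 = 2·21 + 17, 21 = 1·17 + 4, 17 = 4·4 + 1; back-substituting gives 1 = 45·21 − 16·59, so 21⁻¹ ≡ 45 (mod 59).
Since T is injective, we find T⁻¹(22): we need 21x ≡ 22 − 51 ≡ 30 (mod 59). Using 21⁻¹ = 45: x ≡ 45·30 = 1350 = 22·59 + 52, so x = 52.
Check: T(52) = 21·52 + 51 = 1143 = 19·59 + 22 ≡ 22 (mod 59).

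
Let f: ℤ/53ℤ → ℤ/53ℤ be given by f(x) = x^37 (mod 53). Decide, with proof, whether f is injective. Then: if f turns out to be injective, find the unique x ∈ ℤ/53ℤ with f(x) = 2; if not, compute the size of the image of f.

41

Since 53 is prime, the nonzero elements of ℤ/53ℤ form a cyclic group of order 52.
As gcd(37, 52) = 1, raising to the 37th power is a bijection on this group: if u^37 ≡ v^37 then (uv^{−1})^37 = 1, and the only element of order dividing gcd(37, 52) = 1 is 1, so u = v.
With f(0) = 0 this makes f injective on all of ℤ/53ℤ, hence bijective (finite equal-size domain and codomain). In particular f is injective.
Since f is injective, we find the preimage of 2. The inverse of x ↦ x^37 on (ℤ/53ℤ)^× is x ↦ x^45, because 37·45 = 1665 = 32·52 + 1 ≡ 1 (mod 52) and x^{52} = 1 for x ≠ 0 (Fermat). So f⁻¹(2) = 2^45 mod 53.
Repeated squaring mod 53: 2^1 ≡ 2, 2^2 ≡ 2² = 4, 2^4 ≡ 4² = 16, 2^8 ≡ 16² = 256 ≡ 44, 2^16 ≡ 44² = 1936 ≡ 28, 2^32 ≡ 28² = 784 ≡ 42. Since 45 = 32 + 8 + 4 + 1, 2^45 ≡ 42·44·16·2: 42·44 = 1848 ≡ 46, then 46·16 = 736 ≡ 47, then 47·2 = 94 ≡ 41. So 2^45 ≡ 41 (mod 53).
Hence f⁻¹(2) = 41.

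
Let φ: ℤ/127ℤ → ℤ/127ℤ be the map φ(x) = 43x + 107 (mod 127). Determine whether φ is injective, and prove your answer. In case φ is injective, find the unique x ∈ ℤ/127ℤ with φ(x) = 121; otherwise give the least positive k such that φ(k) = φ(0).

Recall that φ is injective if φ(s) = φ(t) implies s = t.
If φ(s) = φ(t), then 43s ≡ 43t (mod 127). Because gcd(43, 127) = 1, we may cancel 43 to get s ≡ t (mod 127).
So φ is injective.
We now compute 43⁻¹ mod 127 explicitly. Euclid's algorithm: 127 = 2·43 + 41, 43 = 1·41 + 2, 41 = 20·2 + 1; back-substituting gives 1 = 65·43 − 22·127, so 43⁻¹ ≡ 65 (mod 127).
Since φ is injective, we compute φ⁻¹(121): solve 43x + 107 ≡ 121 (mod 127), i.e. 43x ≡ 14 (mod 127).
Multiplying by 43⁻¹ = 65 gives x ≡ 65·14 = 910 = 7·127 + 21 ≡ 21 (mod 127).
Check: φ(21) = 43·21 + 107 = 1010 = 7·127 + 121 ≡ 121 (mod 127).

21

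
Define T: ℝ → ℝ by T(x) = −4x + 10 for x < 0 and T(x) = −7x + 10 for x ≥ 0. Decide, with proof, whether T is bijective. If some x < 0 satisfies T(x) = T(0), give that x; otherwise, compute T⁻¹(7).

3/7

Both pieces are strictly decreasing (slopes −4 and −7), so each is injective on its own interval.
The left piece maps (−∞, 0) onto (10, ∞); the right piece maps [0, ∞) onto (−∞, 10].
Since 10 = 10, the images partition ℝ: T is injective and surjective, hence bijective.
Because the two images are disjoint, no x < 0 has T(x) = T(0), so we compute T⁻¹(7): 7 lies in (−∞, 10], so solve −7x + 10 = 7: x = (7 − 10)/(−7) = 3/7.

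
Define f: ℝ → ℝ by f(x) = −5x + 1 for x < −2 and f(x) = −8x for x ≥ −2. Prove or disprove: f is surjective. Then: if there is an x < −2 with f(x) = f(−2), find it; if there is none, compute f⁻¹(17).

Both pieces are strictly decreasing (slopes −5 and −8), so each is injective on its own interval.
The left piece maps (−∞, −2) onto (11, ∞); the right piece maps [−2, ∞) onto (−∞, 16].
The union (11, ∞) ∪ (−∞, 16] covers ℝ, so f is surjective.
For the follow-up: the images overlap, so an x < −2 with f(x) = f(−2) exists. f(−2) = 16; solving −5x + 1 = 16 for x < −2 gives x = (16 − 1)/(−5) = −3.

-3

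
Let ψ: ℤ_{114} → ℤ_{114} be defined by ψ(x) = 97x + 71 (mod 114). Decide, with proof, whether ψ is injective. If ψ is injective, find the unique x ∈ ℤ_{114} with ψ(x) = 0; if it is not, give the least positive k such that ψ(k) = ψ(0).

If ψ(u) = ψ(v), then 97u ≡ 97v (mod 114). Because gcd(97, 114) = 1, we may cancel 97 to get u ≡ v (mod 114).
Hence ψ is injective.
We now compute 97⁻¹ mod 114 explicitly. Euclid's algorithm: 114 = 1·97 + 17, 97 = 5·17 + 12, 17 = 1·12 + 5, 12 = 2·5 + 2, 5 = 2·2 + 1; back-substituting gives 1 = 67·97 − 57·114, so 97⁻¹ ≡ 67 (mod 114).
Since ψ is injective, we find ψ⁻¹(0): we need 97x ≡ 0 − 71 ≡ 43 (mod 114). Using 97⁻¹ = 67: x ≡ 67·43 = 2881 = 25·114 + 31, so x = 31.
Check: ψ(31) = 97·31 + 71 = 3078 = 27·114 + 0 ≡ 0 (mod 114).

31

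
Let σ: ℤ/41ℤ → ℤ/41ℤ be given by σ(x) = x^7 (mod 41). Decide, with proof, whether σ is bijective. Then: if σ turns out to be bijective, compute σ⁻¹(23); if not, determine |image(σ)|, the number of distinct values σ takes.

31

Since 41 is prime, the nonzero elements of ℤ/41ℤ form a cyclic group of order 40.
As gcd(7, 40) = 1, raising to the 7th power is a bijection on this group: if a^7 ≡ b^7 then (ab^{−1})^7 = 1, and the only element of order dividing gcd(7, 40) = 1 is 1, so a = b.
With σ(0) = 0 this makes σ injective on all of ℤ/41ℤ, hence bijective (finite equal-size domain and codomain). In particular σ is bijective.
Since σ is bijective, we find the preimage of 23. The inverse of x ↦ x^7 on (ℤ/41ℤ)^× is x ↦ x^23, because 7·23 = 161 = 4·40 + 1 ≡ 1 (mod 40) and x^{40} = 1 for x ≠ 0 (Fermat). So σ⁻¹(23) = 23^23 mod 41.
Repeated squaring mod 41: 23^1 ≡ 23, 23^2 ≡ 23² = 529 ≡ 37, 23^4 ≡ 37² = 1369 ≡ 16, 23^8 ≡ 16² = 256 ≡ 10, 23^16 ≡ 10² = 100 ≡ 18. Since 23 = 16 + 4 + 2 + 1, 23^23 ≡ 18·16·37·23: 18·16 = 288 ≡ 1, then 1·37 = 37, then 37·23 = 851 ≡ 31. So 23^23 ≡ 31 (mod 41).
Hence σ⁻¹(23) = 31.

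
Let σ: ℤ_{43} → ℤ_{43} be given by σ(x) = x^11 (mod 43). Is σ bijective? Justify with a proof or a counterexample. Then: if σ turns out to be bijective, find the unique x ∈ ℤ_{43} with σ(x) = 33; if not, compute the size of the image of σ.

Since 43 is prime, the nonzero elements of ℤ_{43} form a cyclic group of order 42.
As gcd(11, 42) = 1, raising to the 11th power is a bijection on this group: if u^11 ≡ v^11 then (uv^{−1})^11 = 1, and the only element of order dividing gcd(11, 42) = 1 is 1, so u = v.
With σ(0) = 0 this makes σ injective on all of ℤ_{43}, hence bijective (finite equal-size domain and codomain). In particular σ is bijective.
Since σ is bijective, we find the preimage of 33. The inverse of x ↦ x^11 on (ℤ_{43})^× is x ↦ x^23, because 11·23 = 253 = 6·42 + 1 ≡ 1 (mod 42) and x^{42} = 1 for x ≠ 0 (Fermat). So σ⁻¹(33) = 33^23 mod 43.
Repeated squaring mod 43: 33^1 ≡ 33, 33^2 ≡ 33² = 1089 ≡ 14, 33^4 ≡ 14² = 196 ≡ 24, 33^8 ≡ 24² = 576 ≡ 17, 33^16 ≡ 17² = 289 ≡ 31. Since 23 = 16 + 4 + 2 + 1, 33^23 ≡ 31·24·14·33: 31·24 = 744 ≡ 13, then 13·14 = 182 ≡ 10, then 10·33 = 330 ≡ 29. So 33^23 ≡ 29 (mod 43).
Hence σ⁻¹(33) = 29.

29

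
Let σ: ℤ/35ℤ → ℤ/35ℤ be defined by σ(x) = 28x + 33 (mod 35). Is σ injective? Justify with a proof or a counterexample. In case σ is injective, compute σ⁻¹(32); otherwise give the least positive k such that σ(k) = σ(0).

We have gcd(28, 35) = 7 > 1. Taking x_1 = 0 and x_2 = 5: σ(0) = 33 and σ(5) = 28·5 + 33 = 173 ≡ 33 (mod 35).
So σ(0) = σ(5) while 0 ≠ 5, hence σ is not injective.
Since σ is not injective, we find the least positive k with σ(k) = σ(0): this means 28k ≡ 0 (mod 35), i.e. 35 ∣ 28k. Since gcd(28, 35) = 7, dividing through by 7 this holds exactly when 5 ∣ 4k, and as gcd(4, 5) = 1, exactly when 5 ∣ k.
The smallest positive such k is 5.

5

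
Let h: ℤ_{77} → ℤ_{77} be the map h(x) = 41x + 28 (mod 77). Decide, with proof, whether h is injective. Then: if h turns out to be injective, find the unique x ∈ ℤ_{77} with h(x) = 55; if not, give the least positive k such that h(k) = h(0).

By definition, injectivity means: for all u, v in the domain, h(u) = h(v) implies u = v.
Suppose h(u) = h(v) in ℤ_{77}. Then 41u + 28 ≡ 41v + 28 (mod 77), hence 41(u − v) ≡ 0 (mod 77).
Since gcd(41, 77) = 1, 41 is invertible modulo 77, therefore u − v ≡ 0 (mod 77), i.e. u = v.
So h is injective.
We now compute 41⁻¹ mod 77 explicitly. Euclid's algorithm: 77 = 1·41 + 36, 41 = 1·36 + 5, 36 = 7·5 + 1; back-substituting gives 1 = 62·41 − 33·77, so 41⁻¹ ≡ 62 (mod 77).
Since h is injective, we find h⁻¹(55): we need 41x ≡ 55 − 28 ≡ 27 (mod 77). Using 41⁻¹ = 62: x ≡ 62·27 = 1674 = 21·77 + 57, so x = 57.
Check: h(57) = 41·57 + 28 = 2365 = 30·77 + 55 ≡ 55 (mod 77).

57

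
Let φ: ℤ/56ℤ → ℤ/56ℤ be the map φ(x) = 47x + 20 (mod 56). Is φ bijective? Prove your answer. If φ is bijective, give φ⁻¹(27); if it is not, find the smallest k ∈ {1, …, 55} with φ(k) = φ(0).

49

Recall that injectivity means: for all x_1, x_2 in the domain, φ(x_1) = φ(x_2) implies x_1 = x_2.
Suppose φ(x_1) = φ(x_2) in ℤ/56ℤ. Then 47x_1 + 20 ≡ 47x_2 + 20 (mod 56), so 47(x_1 − x_2) ≡ 0 (mod 56).
Since gcd(47, 56) = 1, 47 is invertible modulo 56, hence x_1 − x_2 ≡ 0 (mod 56), i.e. x_1 = x_2.
We now compute 47⁻¹ mod 56 explicitly. Euclid's algorithm: 56 = 1·47 + 9, 47 = 5·9 + 2, 9 = 4·2 + 1; back-substituting gives 1 = 31·47 − 26·56, so 47⁻¹ ≡ 31 (mod 56).
Then y ↦ 31(y − 20) is a two-sided inverse to φ, so every y ∈ ℤ/56ℤ has a preimage.
Thus φ is bijective.
Since φ is bijective, we find φ⁻¹(27): we need 47x ≡ 27 − 20 ≡ 7 (mod 56). Using 47⁻¹ = 31: x ≡ 31·7 = 217 = 3·56 + 49, so x = 49.
Check: φ(49) = 47·49 + 20 = 2323 = 41·56 + 27 ≡ 27 (mod 56).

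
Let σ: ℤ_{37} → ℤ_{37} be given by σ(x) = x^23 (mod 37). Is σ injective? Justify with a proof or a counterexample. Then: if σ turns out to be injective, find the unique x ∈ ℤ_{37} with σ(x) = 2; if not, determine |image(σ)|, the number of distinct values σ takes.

13

Since 37 is prime, the nonzero elements of ℤ_{37} form a cyclic group of order 36.
As gcd(23, 36) = 1, raising to the 23rd power is a bijection on this group: if u^23 ≡ v^23 then (uv^{−1})^23 = 1, and the only element of order dividing gcd(23, 36) = 1 is 1, so u = v.
With σ(0) = 0 this makes σ injective on all of ℤ_{37}, hence bijective (finite equal-size domain and codomain). In particular σ is injective.
Since σ is injective, we find the preimage of 2. The inverse of x ↦ x^23 on (ℤ_{37})^× is x ↦ x^11, because 23·11 = 253 = 7·36 + 1 ≡ 1 (mod 36) and x^{36} = 1 for x ≠ 0 (Fermat). So σ⁻¹(2) = 2^11 mod 37.
Repeated squaring mod 37: 2^1 ≡ 2, 2^2 ≡ 2² = 4, 2^4 ≡ 4² = 16, 2^8 ≡ 16² = 256 ≡ 34. Since 11 = 8 + 2 + 1, 2^11 ≡ 34·4·2: 34·4 = 136 ≡ 25, then 25·2 = 50 ≡ 13. So 2^11 ≡ 13 (mod 37).
Hence σ⁻¹(2) = 13.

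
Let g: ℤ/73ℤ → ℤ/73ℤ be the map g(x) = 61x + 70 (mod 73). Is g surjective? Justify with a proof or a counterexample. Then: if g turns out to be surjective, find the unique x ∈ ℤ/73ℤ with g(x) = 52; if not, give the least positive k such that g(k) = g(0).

38

Since gcd(61, 73) = 1, 61 is invertible modulo 73. Euclid's algorithm: 73 = 1·61 + 12, 61 = 5·12 + 1; back-substituting gives 1 = 6·61 − 5·73, so 61⁻¹ ≡ 6 (mod 73).
Then y ↦ 6(y − 70) is a two-sided inverse to g, so every y ∈ ℤ/73ℤ has a preimage.
Therefore g is surjective.
Since g is surjective, we find g⁻¹(52): we need 61x ≡ 52 − 70 ≡ 55 (mod 73). Using 61⁻¹ = 6: x ≡ 6·55 = 330 = 4·73 + 38, so x = 38.
Check: g(38) = 61·38 + 70 = 2388 = 32·73 + 52 ≡ 52 (mod 73).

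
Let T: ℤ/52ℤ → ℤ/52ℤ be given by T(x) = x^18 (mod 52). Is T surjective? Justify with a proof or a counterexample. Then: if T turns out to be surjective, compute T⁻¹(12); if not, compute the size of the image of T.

T(1) = 1^18 = 1.
T(3): Repeated squaring mod 52: 3^1 ≡ 3, 3^2 ≡ 3² = 9, 3^4 ≡ 9² = 81 ≡ 29, 3^8 ≡ 29² = 841 ≡ 9, 3^16 ≡ 9² = 81 ≡ 29. Since 18 = 16 + 2, 3^18 ≡ 29·9: 29·9 = 261 ≡ 1. So 3^18 ≡ 1 (mod 52).
So T(1) = T(3) = 1 while 1 ≠ 3, thus T is not injective.
A non-injective map from the 52-element set ℤ/52ℤ to itself takes at most 51 distinct values, so it cannot be surjective. Thus T is not surjective.
Since T is not surjective, we determine |image(T)|. Computing x^18 mod 52 for each x (by repeated squaring, reducing mod 52 at every step), the values T(0), T(1), …, T(51) are: 0, 1, 12, 1, 40, 25, 12, 25, 12, 1, 40, 25, 40, 13, 40, 25, 40, 1, 12, 25, 12, 25, 40, 1, 12, 1, 0, 1, 12, 1, 40, 25, 12, 25, 12, 1, 40, 25, 40, 13, 40, 25, 40, 1, 12, 25, 12, 25, 40, 1, 12, 1.
The distinct values are {0, 1, 12, 13, 25, 40}; there are 6 of them.

6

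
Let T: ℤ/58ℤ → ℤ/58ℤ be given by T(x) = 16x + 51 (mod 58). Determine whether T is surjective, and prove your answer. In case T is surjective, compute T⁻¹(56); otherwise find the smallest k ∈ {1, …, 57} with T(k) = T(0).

Recall: T is surjective if every y in the codomain equals T(x) for some x in the domain.
Since gcd(16, 58) = 2, we have 16x ≡ 0 (mod 2) for all x, so T(x) ≡ 1 (mod 2).
But 0 ≢ 1 (mod 2), so 0 ∈ ℤ/58ℤ has no preimage. Therefore T is not surjective.
Since T is not surjective, we find the least positive k with T(k) = T(0): this means 16k ≡ 0 (mod 58), i.e. 58 ∣ 16k. Since gcd(16, 58) = 2, dividing through by 2 this holds exactly when 29 ∣ 8k, and as gcd(8, 29) = 1, exactly when 29 ∣ k.
The smallest positive such k is 29.

29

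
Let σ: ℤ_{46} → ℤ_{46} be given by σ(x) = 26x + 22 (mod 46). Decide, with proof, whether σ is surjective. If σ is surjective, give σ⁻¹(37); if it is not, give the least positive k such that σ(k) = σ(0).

Since gcd(26, 46) = 2, we have 26x ≡ 0 (mod 2) for all x, so σ(x) ≡ 0 (mod 2).
But 1 ≢ 0 (mod 2), so 1 ∈ ℤ_{46} has no preimage. Therefore σ is not surjective.
Since σ is not surjective, we find the least positive k with σ(k) = σ(0): this means 26k ≡ 0 (mod 46), i.e. 46 ∣ 26k. Since gcd(26, 46) = 2, dividing through by 2 this holds exactly when 23 ∣ 13k, and as gcd(13, 23) = 1, exactly when 23 ∣ k.
The smallest positive such k is 23.

23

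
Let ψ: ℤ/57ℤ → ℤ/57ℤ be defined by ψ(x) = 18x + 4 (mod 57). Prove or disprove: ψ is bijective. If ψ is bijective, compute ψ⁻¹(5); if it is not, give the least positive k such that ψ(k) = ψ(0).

19

We have gcd(18, 57) = 3 > 1. Taking x_1 = 0 and x_2 = 19: ψ(0) = 4 and ψ(19) = 18·19 + 4 = 346 ≡ 4 (mod 57).
So ψ(0) = ψ(19) while 0 ≠ 19, therefore ψ is not injective, hence not bijective.
Since ψ is not bijective, we find the least positive k with ψ(k) = ψ(0): this means 18k ≡ 0 (mod 57), i.e. 57 ∣ 18k. Since gcd(18, 57) = 3, dividing through by 3 this holds exactly when 19 ∣ 6k, and as gcd(6, 19) = 1, exactly when 19 ∣ k.
The smallest positive such k is 19.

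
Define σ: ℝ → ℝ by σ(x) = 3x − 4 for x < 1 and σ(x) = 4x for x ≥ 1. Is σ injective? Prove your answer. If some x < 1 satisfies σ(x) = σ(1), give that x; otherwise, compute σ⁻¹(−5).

Both pieces are strictly increasing (slopes 3 and 4), so each is injective on its own interval.
The left piece maps (−∞, 1) onto (−∞, −1); the right piece maps [1, ∞) onto [4, ∞).
These images are disjoint, so no value is attained by both pieces. Therefore σ is injective.
Because the two images are disjoint, no x < 1 has σ(x) = σ(1), so we compute σ⁻¹(−5): −5 lies in (−∞, −1), so solve 3x − 4 = −5: x = (−5 + 4)/3 = −1/3.

-1/3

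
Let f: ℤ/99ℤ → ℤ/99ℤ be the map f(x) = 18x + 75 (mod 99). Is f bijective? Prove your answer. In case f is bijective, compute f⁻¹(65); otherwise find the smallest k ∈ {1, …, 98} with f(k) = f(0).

By definition, injectivity means: for all s, t in the domain, f(s) = f(t) implies s = t.
We have gcd(18, 99) = 9 > 1. Taking s = 0 and t = 11: f(0) = 75 and f(11) = 18·11 + 75 = 273 ≡ 75 (mod 99).
So f(0) = f(11) while 0 ≠ 11, hence f is not injective, hence not bijective.
Since f is not bijective, we find the least positive k with f(k) = f(0): this means 18k ≡ 0 (mod 99), i.e. 99 ∣ 18k. Since gcd(18, 99) = 9, dividing through by 9 this holds exactly when 11 ∣ 2k, and as gcd(2, 11) = 1, exactly when 11 ∣ k.
The smallest positive such k is 11.

11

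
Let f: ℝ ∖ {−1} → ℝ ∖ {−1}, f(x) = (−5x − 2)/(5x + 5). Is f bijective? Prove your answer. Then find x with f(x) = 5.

-9/10

Suppose f(s) = f(t). Cross-multiplying: (−5s − 2)(5t + 5) = (−5t − 2)(5s + 5).
Expanding both sides and cancelling the symmetric terms leaves −15·(s − t) = 0. Since −15 ≠ 0, s = t. Hence f is injective.
For any y ≠ −1, solving y(5x + 5) = −5x − 2 for x gives a well-defined x ≠ −1. So f is surjective.
Hence f is bijective.
Solving f(x) = 5: cross-multiplying gives −5x − 2 = 5(5x + 5), which rearranges to −30x = 27, so x = −9/10.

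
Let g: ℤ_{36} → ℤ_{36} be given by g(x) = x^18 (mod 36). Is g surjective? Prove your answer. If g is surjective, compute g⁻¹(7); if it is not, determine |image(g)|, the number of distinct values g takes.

4

g(2): Repeated squaring mod 36: 2^1 ≡ 2, 2^2 ≡ 2² = 4, 2^4 ≡ 4² = 16, 2^8 ≡ 16² = 256 ≡ 4, 2^16 ≡ 4² = 16. Since 18 = 16 + 2, 2^18 ≡ 16·4: 16·4 = 64 ≡ 28. So 2^18 ≡ 28 (mod 36).
g(4): Repeated squaring mod 36: 4^1 ≡ 4, 4^2 ≡ 4² = 16, 4^4 ≡ 16² = 256 ≡ 4, 4^8 ≡ 4² = 16, 4^16 ≡ 16² = 256 ≡ 4. Since 18 = 16 + 2, 4^18 ≡ 4·16: 4·16 = 64 ≡ 28. So 4^18 ≡ 28 (mod 36).
So g(2) = g(4) = 28 while 2 ≠ 4, hence g is not injective.
A non-injective map from the 36-element set ℤ_{36} to itself takes at most 35 distinct values, so it cannot be surjective. Hence g is not surjective.
Since g is not surjective, we determine |image(g)|. Computing x^18 mod 36 for each x (by repeated squaring, reducing mod 36 at every step), the values g(0), g(1), …, g(35) are: 0, 1, 28, 9, 28, 1, 0, 1, 28, 9, 28, 1, 0, 1, 28, 9, 28, 1, 0, 1, 28, 9, 28, 1, 0, 1, 28, 9, 28, 1, 0, 1, 28, 9, 28, 1.
The distinct values are {0, 1, 9, 28}; there are 4 of them.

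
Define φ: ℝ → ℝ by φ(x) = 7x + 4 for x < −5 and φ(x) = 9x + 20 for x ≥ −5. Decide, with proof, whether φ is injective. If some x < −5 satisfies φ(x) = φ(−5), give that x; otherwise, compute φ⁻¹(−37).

-41/7

Both pieces are strictly increasing (slopes 7 and 9), so each is injective on its own interval.
The left piece maps (−∞, −5) onto (−∞, −31); the right piece maps [−5, ∞) onto [−25, ∞).
These images are disjoint, so no value is attained by both pieces. Hence φ is injective.
Because the two images are disjoint, no x < −5 has φ(x) = φ(−5), so we compute φ⁻¹(−37): −37 lies in (−∞, −31), so solve 7x + 4 = −37: x = (−37 − 4)/7 = −41/7.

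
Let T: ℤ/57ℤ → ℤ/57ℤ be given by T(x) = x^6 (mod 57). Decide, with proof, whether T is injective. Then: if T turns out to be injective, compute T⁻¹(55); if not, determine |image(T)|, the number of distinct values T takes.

8

T(2): Repeated squaring mod 57: 2^1 ≡ 2, 2^2 ≡ 2² = 4, 2^4 ≡ 4² = 16. Since 6 = 4 + 2, 2^6 ≡ 16·4: 16·4 = 64 ≡ 7. So 2^6 ≡ 7 (mod 57).
T(5): Repeated squaring mod 57: 5^1 ≡ 5, 5^2 ≡ 5² = 25, 5^4 ≡ 25² = 625 ≡ 55. Since 6 = 4 + 2, 5^6 ≡ 55·25: 55·25 = 1375 ≡ 7. So 5^6 ≡ 7 (mod 57).
So T(2) = T(5) = 7 while 2 ≠ 5, hence T is not injective.
Since T is not injective, we determine |image(T)|. Computing x^6 mod 57 for each x (by repeated squaring, reducing mod 57 at every step), the values T(0), T(1), …, T(56) are: 0, 1, 7, 45, 49, 7, 30, 1, 1, 30, 49, 1, 39, 49, 7, 30, 7, 7, 39, 19, 1, 45, 7, 49, 45, 49, 1, 39, 49, 49, 39, 1, 49, 45, 49, 7, 45, 1, 19, 39, 7, 7, 30, 7, 49, 39, 1, 49, 30, 1, 1, 30, 7, 49, 45, 7, 1.
The distinct values are {0, 1, 7, 19, 30, 39, 45, 49}; there are 8 of them.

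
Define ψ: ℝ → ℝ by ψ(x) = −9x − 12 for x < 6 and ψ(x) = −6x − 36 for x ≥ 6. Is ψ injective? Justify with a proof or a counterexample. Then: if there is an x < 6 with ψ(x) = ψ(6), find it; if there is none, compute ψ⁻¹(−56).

44/9

Both pieces are strictly decreasing (slopes −9 and −6), so each is injective on its own interval.
The left piece maps (−∞, 6) onto (−66, ∞); the right piece maps [6, ∞) onto (−∞, −72].
These images are disjoint, so no value is attained by both pieces. So ψ is injective.
Because the two images are disjoint, no x < 6 has ψ(x) = ψ(6), so we compute ψ⁻¹(−56): −56 lies in (−66, ∞), so solve −9x − 12 = −56: x = (−56 + 12)/(−9) = 44/9.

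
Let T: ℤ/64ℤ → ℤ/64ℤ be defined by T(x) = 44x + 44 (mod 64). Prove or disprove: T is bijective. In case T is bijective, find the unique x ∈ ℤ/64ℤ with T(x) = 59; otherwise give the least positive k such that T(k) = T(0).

16

We have gcd(44, 64) = 4 > 1. Taking a = 0 and b = 16: T(0) = 44 and T(16) = 44·16 + 44 = 748 ≡ 44 (mod 64).
So T(0) = T(16) while 0 ≠ 16, therefore T is not injective, hence not bijective.
Since T is not bijective, we find the least positive k with T(k) = T(0): this means 44k ≡ 0 (mod 64), i.e. 64 ∣ 44k. Since gcd(44, 64) = 4, dividing through by 4 this holds exactly when 16 ∣ 11k, and as gcd(11, 16) = 1, exactly when 16 ∣ k.
The smallest positive such k is 16.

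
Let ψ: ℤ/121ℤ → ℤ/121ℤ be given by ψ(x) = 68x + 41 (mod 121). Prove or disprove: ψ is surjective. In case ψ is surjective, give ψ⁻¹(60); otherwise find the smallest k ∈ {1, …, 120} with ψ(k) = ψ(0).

Since gcd(68, 121) = 1, 68 is invertible modulo 121. Euclid's algorithm: 121 = 1·68 + 53, 68 = 1·53 + 15, 53 = 3·15 + 8, 15 = 1·8 + 7, 8 = 1·7 + 1; back-substituting gives 1 = 105·68 − 59·121, so 68⁻¹ ≡ 105 (mod 121).
Then y ↦ 105(y − 41) is a two-sided inverse to ψ, so every y ∈ ℤ/121ℤ has a preimage.
Thus ψ is surjective.
Since ψ is surjective, we find ψ⁻¹(60): we need 68x ≡ 60 − 41 ≡ 19 (mod 121). Using 68⁻¹ = 105: x ≡ 105·19 = 1995 = 16·121 + 59, so x = 59.
Check: ψ(59) = 68·59 + 41 = 4053 = 33·121 + 60 ≡ 60 (mod 121).

59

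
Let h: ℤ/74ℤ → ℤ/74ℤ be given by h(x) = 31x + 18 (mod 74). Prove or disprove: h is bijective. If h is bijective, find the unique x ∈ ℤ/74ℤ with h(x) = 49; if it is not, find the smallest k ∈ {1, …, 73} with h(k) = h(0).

Recall that h is injective if h(x_1) = h(x_2) implies x_1 = x_2.
Suppose h(x_1) = h(x_2) in ℤ/74ℤ. Then 31x_1 + 18 ≡ 31x_2 + 18 (mod 74), so 31(x_1 − x_2) ≡ 0 (mod 74).
Since gcd(31, 74) = 1, 31 is invertible modulo 74, so x_1 − x_2 ≡ 0 (mod 74), i.e. x_1 = x_2.
We now compute 31⁻¹ mod 74 explicitly. Euclid's algorithm: 74 = 2·31 + 12, 31 = 2·12 + 7, 12 = 1·7 + 5, 7 = 1·5 + 2, 5 = 2·2 + 1; back-substituting gives 1 = 43·31 − 18·74, so 31⁻¹ ≡ 43 (mod 74).
Then y ↦ 43(y − 18) is a two-sided inverse to h, so every y ∈ ℤ/74ℤ has a preimage.
Therefore h is bijective.
Since h is bijective, we find h⁻¹(49): we need 31x ≡ 49 − 18 ≡ 31 (mod 74). Using 31⁻¹ = 43: x ≡ 43·31 = 1333 = 18·74 + 1, so x = 1.
Check: h(1) = 31·1 + 18 = 49 ≡ 49 (mod 74).

1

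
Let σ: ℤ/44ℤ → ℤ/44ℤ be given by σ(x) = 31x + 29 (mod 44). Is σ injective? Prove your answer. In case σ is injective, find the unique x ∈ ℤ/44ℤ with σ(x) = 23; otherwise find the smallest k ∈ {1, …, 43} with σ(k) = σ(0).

14

Recall: injectivity means: for all x_1, x_2 in the domain, σ(x_1) = σ(x_2) implies x_1 = x_2.
If σ(x_1) = σ(x_2), then 31x_1 ≡ 31x_2 (mod 44). Because gcd(31, 44) = 1, we may cancel 31 to get x_1 ≡ x_2 (mod 44).
Hence σ is injective.
We now compute 31⁻¹ mod 44 explicitly. Euclid's algorithm: 44 = 1·31 + 13, 31 = 2·13 + 5, 13 = 2·5 + 3, 5 = 1·3 + 2, 3 = 1·2 + 1; back-substituting gives 1 = 27·31 − 19·44, so 31⁻¹ ≡ 27 (mod 44).
Since σ is injective, we find σ⁻¹(23): we need 31x ≡ 23 − 29 ≡ 38 (mod 44). Using 31⁻¹ = 27: x ≡ 27·38 = 1026 = 23·44 + 14, so x = 14.
Check: σ(14) = 31·14 + 29 = 463 = 10·44 + 23 ≡ 23 (mod 44).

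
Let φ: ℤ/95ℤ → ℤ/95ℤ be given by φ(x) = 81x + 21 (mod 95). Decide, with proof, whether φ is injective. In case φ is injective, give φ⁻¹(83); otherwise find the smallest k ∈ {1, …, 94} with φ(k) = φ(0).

77

By definition, injectivity means: for all x_1, x_2 in the domain, φ(x_1) = φ(x_2) implies x_1 = x_2.
Suppose φ(x_1) = φ(x_2) in ℤ/95ℤ. Then 81x_1 + 21 ≡ 81x_2 + 21 (mod 95), hence 81(x_1 − x_2) ≡ 0 (mod 95).
Since gcd(81, 95) = 1, 81 is invertible modulo 95, thus x_1 − x_2 ≡ 0 (mod 95), i.e. x_1 = x_2.
Thus φ is injective.
We now compute 81⁻¹ mod 95 explicitly. Euclid's algorithm: 95 = 1·81 + 14, 81 = 5·14 + 11, 14 = 1·11 + 3, 11 = 3·3 + 2, 3 = 1·2 + 1; back-substituting gives 1 = 61·81 − 52·95, so 81⁻¹ ≡ 61 (mod 95).
Since φ is injective, we compute φ⁻¹(83): solve 81x + 21 ≡ 83 (mod 95), i.e. 81x ≡ 62 (mod 95).
Multiplying by 81⁻¹ = 61 gives x ≡ 61·62 = 3782 = 39·95 + 77 ≡ 77 (mod 95).
Check: φ(77) = 81·77 + 21 = 6258 = 65·95 + 83 ≡ 83 (mod 95).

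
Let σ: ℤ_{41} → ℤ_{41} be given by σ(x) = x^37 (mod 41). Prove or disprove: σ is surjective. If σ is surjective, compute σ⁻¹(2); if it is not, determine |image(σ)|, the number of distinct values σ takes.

Since 41 is prime, the nonzero elements of ℤ_{41} form a cyclic group of order 40.
As gcd(37, 40) = 1, raising to the 37th power is a bijection on this group: if x_1^37 ≡ x_2^37 then (x_1x_2^{−1})^37 = 1, and the only element of order dividing gcd(37, 40) = 1 is 1, so x_1 = x_2.
With σ(0) = 0 this makes σ injective on all of ℤ_{41}, hence bijective (finite equal-size domain and codomain). In particular σ is surjective.
Since σ is surjective, we find the preimage of 2. The inverse of x ↦ x^37 on (ℤ_{41})^× is x ↦ x^13, because 37·13 = 481 = 12·40 + 1 ≡ 1 (mod 40) and x^{40} = 1 for x ≠ 0 (Fermat). So σ⁻¹(2) = 2^13 mod 41.
Repeated squaring mod 41: 2^1 ≡ 2, 2^2 ≡ 2² = 4, 2^4 ≡ 4² = 16, 2^8 ≡ 16² = 256 ≡ 10. Since 13 = 8 + 4 + 1, 2^13 ≡ 10·16·2: 10·16 = 160 ≡ 37, then 37·2 = 74 ≡ 33. So 2^13 ≡ 33 (mod 41).
Hence σ⁻¹(2) = 33.

33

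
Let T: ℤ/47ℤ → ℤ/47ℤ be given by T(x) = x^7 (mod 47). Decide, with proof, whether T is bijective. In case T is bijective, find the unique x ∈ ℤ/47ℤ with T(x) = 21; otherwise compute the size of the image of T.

27

Since 47 is prime, the nonzero elements of ℤ/47ℤ form a cyclic group of order 46.
As gcd(7, 46) = 1, raising to the 7th power is a bijection on this group: if s^7 ≡ t^7 then (st^{−1})^7 = 1, and the only element of order dividing gcd(7, 46) = 1 is 1, so s = t.
With T(0) = 0 this makes T injective on all of ℤ/47ℤ, hence bijective (finite equal-size domain and codomain). In particular T is bijective.
Since T is bijective, we find the preimage of 21. The inverse of x ↦ x^7 on (ℤ/47ℤ)^× is x ↦ x^33, because 7·33 = 231 = 5·46 + 1 ≡ 1 (mod 46) and x^{46} = 1 for x ≠ 0 (Fermat). So T⁻¹(21) = 21^33 mod 47.
Repeated squaring mod 47: 21^1 ≡ 21, 21^2 ≡ 21² = 441 ≡ 18, 21^4 ≡ 18² = 324 ≡ 42, 21^8 ≡ 42² = 1764 ≡ 25, 21^16 ≡ 25² = 625 ≡ 14, 21^32 ≡ 14² = 196 ≡ 8. Since 33 = 32 + 1, 21^33 ≡ 8·21: 8·21 = 168 ≡ 27. So 21^33 ≡ 27 (mod 47).
Hence T⁻¹(21) = 27.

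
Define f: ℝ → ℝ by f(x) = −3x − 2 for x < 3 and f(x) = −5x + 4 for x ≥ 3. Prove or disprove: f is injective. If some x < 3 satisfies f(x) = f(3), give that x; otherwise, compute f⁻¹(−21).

5

Both pieces are strictly decreasing (slopes −3 and −5), so each is injective on its own interval.
The left piece maps (−∞, 3) onto (−11, ∞); the right piece maps [3, ∞) onto (−∞, −11].
These images are disjoint, so no value is attained by both pieces. Therefore f is injective.
Because the two images are disjoint, no x < 3 has f(x) = f(3), so we compute f⁻¹(−21): −21 lies in (−∞, −11], so solve −5x + 4 = −21: x = (−21 − 4)/(−5) = 5.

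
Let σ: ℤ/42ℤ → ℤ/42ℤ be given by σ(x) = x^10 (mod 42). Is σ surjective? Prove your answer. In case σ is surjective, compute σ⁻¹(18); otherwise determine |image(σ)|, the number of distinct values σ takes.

σ(4): Repeated squaring mod 42: 4^1 ≡ 4, 4^2 ≡ 4² = 16, 4^4 ≡ 16² = 256 ≡ 4, 4^8 ≡ 4² = 16. Since 10 = 8 + 2, 4^10 ≡ 16·16: 16·16 = 256 ≡ 4. So 4^10 ≡ 4 (mod 42).
σ(10): Repeated squaring mod 42: 10^1 ≡ 10, 10^2 ≡ 10² = 100 ≡ 16, 10^4 ≡ 16² = 256 ≡ 4, 10^8 ≡ 4² = 16. Since 10 = 8 + 2, 10^10 ≡ 16·16: 16·16 = 256 ≡ 4. So 10^10 ≡ 4 (mod 42).
So σ(4) = σ(10) = 4 while 4 ≠ 10, hence σ is not injective.
A non-injective map from the 42-element set ℤ/42ℤ to itself takes at most 41 distinct values, so it cannot be surjective. Hence σ is not surjective.
Since σ is not surjective, we determine |image(σ)|. Computing x^10 mod 42 for each x (by repeated squaring, reducing mod 42 at every step), the values σ(0), σ(1), …, σ(41) are: 0, 1, 16, 39, 4, 37, 36, 7, 22, 9, 4, 25, 30, 1, 28, 15, 16, 25, 18, 37, 22, 21, 22, 37, 18, 25, 16, 15, 28, 1, 30, 25, 4, 9, 22, 7, 36, 37, 4, 39, 16, 1.
The distinct values are {0, 1, 4, 7, 9, 15, 16, 18, 21, 22, 25, 28, 30, 36, 37, 39}; there are 16 of them.

16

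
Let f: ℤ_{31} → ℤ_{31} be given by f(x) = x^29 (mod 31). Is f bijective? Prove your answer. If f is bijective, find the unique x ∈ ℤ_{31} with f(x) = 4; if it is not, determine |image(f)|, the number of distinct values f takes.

8

Since 31 is prime, the nonzero elements of ℤ_{31} form a cyclic group of order 30.
As gcd(29, 30) = 1, raising to the 29th power is a bijection on this group: if a^29 ≡ b^29 then (ab^{−1})^29 = 1, and the only element of order dividing gcd(29, 30) = 1 is 1, so a = b.
With f(0) = 0 this makes f injective on all of ℤ_{31}, hence bijective (finite equal-size domain and codomain). In particular f is bijective.
Since f is bijective, we find the preimage of 4. The inverse of x ↦ x^29 on (ℤ_{31})^× is x ↦ x^29, because 29·29 = 841 = 28·30 + 1 ≡ 1 (mod 30) and x^{30} = 1 for x ≠ 0 (Fermat). So f⁻¹(4) = 4^29 mod 31.
Repeated squaring mod 31: 4^1 ≡ 4, 4^2 ≡ 4² = 16, 4^4 ≡ 16² = 256 ≡ 8, 4^8 ≡ 8² = 64 ≡ 2, 4^16 ≡ 2² = 4. Since 29 = 16 + 8 + 4 + 1, 4^29 ≡ 4·2·8·4: 4·2 = 8, then 8·8 = 64 ≡ 2, then 2·4 = 8. So 4^29 ≡ 8 (mod 31).
Hence f⁻¹(4) = 8.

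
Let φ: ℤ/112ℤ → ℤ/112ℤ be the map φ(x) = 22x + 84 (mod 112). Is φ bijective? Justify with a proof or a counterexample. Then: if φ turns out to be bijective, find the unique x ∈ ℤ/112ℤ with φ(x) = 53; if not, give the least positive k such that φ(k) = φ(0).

By definition, φ is injective when φ(u) = φ(v) forces u = v.
We have gcd(22, 112) = 2 > 1. Taking u = 0 and v = 56: φ(0) = 84 and φ(56) = 22·56 + 84 = 1316 ≡ 84 (mod 112).
So φ(0) = φ(56) while 0 ≠ 56, hence φ is not injective, hence not bijective.
Since φ is not bijective, we find the least positive k with φ(k) = φ(0): this means 22k ≡ 0 (mod 112), i.e. 112 ∣ 22k. Since gcd(22, 112) = 2, dividing through by 2 this holds exactly when 56 ∣ 11k, and as gcd(11, 56) = 1, exactly when 56 ∣ k.
The smallest positive such k is 56.

56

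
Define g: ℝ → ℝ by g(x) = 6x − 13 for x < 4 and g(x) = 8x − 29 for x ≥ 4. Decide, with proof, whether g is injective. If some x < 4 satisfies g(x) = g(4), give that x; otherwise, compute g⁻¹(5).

8/3

Both pieces are strictly increasing (slopes 6 and 8), so each is injective on its own interval.
The left piece maps (−∞, 4) onto (−∞, 11); the right piece maps [4, ∞) onto [3, ∞).
These images overlap. In particular g(4) = 3 (right piece), and solving 6x − 13 = 3 on the left piece gives x = 8/3 < 4.
So g(8/3) = g(4) with 8/3 ≠ 4, and g is not injective. This x = 8/3 is the requested value below 4.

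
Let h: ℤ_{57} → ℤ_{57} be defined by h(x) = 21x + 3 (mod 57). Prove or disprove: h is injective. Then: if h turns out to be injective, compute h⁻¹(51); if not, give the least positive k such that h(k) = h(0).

Recall that h is injective if h(x_1) = h(x_2) implies x_1 = x_2.
We have gcd(21, 57) = 3 > 1. Taking x_1 = 0 and x_2 = 19: h(0) = 3 and h(19) = 21·19 + 3 = 402 ≡ 3 (mod 57).
So h(0) = h(19) while 0 ≠ 19, hence h is not injective.
Since h is not injective, we find the least positive k with h(k) = h(0): this means 21k ≡ 0 (mod 57), i.e. 57 ∣ 21k. Since gcd(21, 57) = 3, dividing through by 3 this holds exactly when 19 ∣ 7k, and as gcd(7, 19) = 1, exactly when 19 ∣ k.
The smallest positive such k is 19.

19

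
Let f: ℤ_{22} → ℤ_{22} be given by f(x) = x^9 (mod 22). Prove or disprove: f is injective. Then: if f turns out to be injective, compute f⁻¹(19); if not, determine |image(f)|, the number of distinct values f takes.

7

Computing x^9 mod 22 for each x (by repeated squaring, reducing mod 22 at every step), the values f(0), f(1), …, f(21) are: 0, 1, 6, 15, 14, 9, 2, 19, 18, 5, 10, 11, 12, 17, 4, 3, 20, 13, 8, 7, 16, 21.
Every element of ℤ_{22} appears exactly once in this list, so f is a bijection, and in particular injective.
Since f is injective, we read off the preimage of 19 from the same table: f(7) = 19, so f⁻¹(19) = 7.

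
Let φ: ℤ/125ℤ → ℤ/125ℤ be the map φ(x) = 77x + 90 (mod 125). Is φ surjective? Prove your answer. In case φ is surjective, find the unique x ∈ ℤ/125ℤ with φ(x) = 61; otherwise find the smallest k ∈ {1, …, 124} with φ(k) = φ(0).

Since gcd(77, 125) = 1, 77 is invertible modulo 125. Euclid's algorithm: 125 = 1·77 + 48, 77 = 1·48 + 29, 48 = 1·29 + 19, 29 = 1·19 + 10, 19 = 1·10 + 9, 10 = 1·9 + 1; back-substituting gives 1 = 13·77 − 8·125, so 77⁻¹ ≡ 13 (mod 125).
For any y ∈ ℤ/125ℤ, x = 13(y − 90) mod 125 satisfies φ(x) = 77·13(y − 90) + 90 ≡ y (since 77·13 ≡ 1 mod 125). So every y has a preimage.
Hence φ is surjective.
Since φ is surjective, we compute φ⁻¹(61): solve 77x + 90 ≡ 61 (mod 125), i.e. 77x ≡ 96 (mod 125).
Multiplying by 77⁻¹ = 13 gives x ≡ 13·96 = 1248 = 9·125 + 123 ≡ 123 (mod 125).
Check: φ(123) = 77·123 + 90 = 9561 = 76·125 + 61 ≡ 61 (mod 125).

123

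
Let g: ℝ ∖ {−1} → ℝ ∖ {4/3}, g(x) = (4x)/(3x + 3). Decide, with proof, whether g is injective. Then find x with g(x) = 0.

Suppose g(a) = g(b). Cross-multiplying: (4a)(3b + 3) = (4b)(3a + 3).
Expanding both sides and cancelling the symmetric terms leaves 12·(a − b) = 0. Since 12 ≠ 0, a = b. Therefore g is injective.
Solving g(x) = 0: cross-multiplying gives 4x = 0(3x + 3), which rearranges to 4x = 0, so x = 0.

0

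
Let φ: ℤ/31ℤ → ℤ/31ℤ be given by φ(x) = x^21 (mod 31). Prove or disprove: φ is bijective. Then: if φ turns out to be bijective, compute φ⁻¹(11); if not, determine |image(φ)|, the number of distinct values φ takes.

11

φ(1) = 1^21 = 1.
φ(5): Repeated squaring mod 31: 5^1 ≡ 5, 5^2 ≡ 5² = 25, 5^4 ≡ 25² = 625 ≡ 5, 5^8 ≡ 5² = 25, 5^16 ≡ 25² = 625 ≡ 5. Since 21 = 16 + 4 + 1, 5^21 ≡ 5·5·5: 5·5 = 25, then 25·5 = 125 ≡ 1. So 5^21 ≡ 1 (mod 31).
So φ(1) = φ(5) = 1 while 1 ≠ 5, so φ is not injective, hence not bijective.
Since φ is not bijective, we determine |image(φ)|. Computing x^21 mod 31 for each x (by repeated squaring, reducing mod 31 at every step), the values φ(0), φ(1), …, φ(30) are: 0, 1, 2, 15, 4, 1, 30, 4, 8, 8, 2, 27, 29, 15, 8, 15, 16, 23, 16, 2, 4, 29, 23, 23, 27, 1, 30, 27, 16, 29, 30.
The distinct values are {0, 1, 2, 4, 8, 15, 16, 23, 27, 29, 30}; there are 11 of them.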